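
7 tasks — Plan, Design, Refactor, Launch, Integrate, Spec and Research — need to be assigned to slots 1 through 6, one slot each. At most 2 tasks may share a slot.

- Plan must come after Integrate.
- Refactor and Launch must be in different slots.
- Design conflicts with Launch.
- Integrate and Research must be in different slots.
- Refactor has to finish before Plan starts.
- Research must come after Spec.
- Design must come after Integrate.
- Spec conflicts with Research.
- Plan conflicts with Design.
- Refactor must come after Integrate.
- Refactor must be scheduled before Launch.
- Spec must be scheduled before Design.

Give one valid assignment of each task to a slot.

Design -> 2; Plan -> 3; Research -> 4; Spec -> 1; Integrate -> 1; Launch -> 3; Refactor -> 2

Checking: Refactor(2) before Launch(3); Integrate(1) before Plan(3); Spec(1) before Design(2); Integrate(1) before Design(2); Integrate(1) before Refactor(2); Spec(1) before Research(4); Refactor(2) before Plan(3); Design(2) != Launch(3); Spec(1) != Research(4); Refactor(2) != Launch(3); Integrate(1) != Research(4); Plan(3) != Design(2); max 2 per slot (cap 2).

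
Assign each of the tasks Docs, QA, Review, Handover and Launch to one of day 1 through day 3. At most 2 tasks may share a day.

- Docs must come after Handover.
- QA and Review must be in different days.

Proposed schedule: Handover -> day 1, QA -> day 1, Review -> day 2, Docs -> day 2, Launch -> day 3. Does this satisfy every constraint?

Docs must come after Handover — holds.
QA and Review must be in different days — holds.
At most 2 tasks may share a day — holds.

Valid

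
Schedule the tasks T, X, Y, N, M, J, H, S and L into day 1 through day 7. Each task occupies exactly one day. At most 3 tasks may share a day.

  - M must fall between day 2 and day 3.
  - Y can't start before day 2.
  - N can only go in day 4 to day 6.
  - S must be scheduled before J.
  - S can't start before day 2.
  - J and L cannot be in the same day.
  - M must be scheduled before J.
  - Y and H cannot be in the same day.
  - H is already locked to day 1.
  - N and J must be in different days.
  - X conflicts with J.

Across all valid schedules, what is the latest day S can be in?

S is available from day 2; downstream work caps S at day 6.
S at day 6 is achievable: L=day 2, X=day 1, S=day 6, H=day 1, N=day 4, T=day 1, M=day 2, J=day 7, Y=day 2.

day 6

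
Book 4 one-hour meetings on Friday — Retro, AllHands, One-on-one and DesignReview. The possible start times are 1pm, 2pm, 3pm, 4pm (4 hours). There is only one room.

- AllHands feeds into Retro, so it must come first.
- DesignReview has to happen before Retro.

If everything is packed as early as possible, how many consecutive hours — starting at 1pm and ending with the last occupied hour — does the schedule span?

4 hours

The precedence chain requires at least 2 distinct hours.
With at most 1 per hour and 4 meetings, at least 4 hours are needed.
4 works (last occupied hour: 4pm): for example DesignReview in 2pm; AllHands in 1pm; One-on-one in 4pm; Retro in 3pm.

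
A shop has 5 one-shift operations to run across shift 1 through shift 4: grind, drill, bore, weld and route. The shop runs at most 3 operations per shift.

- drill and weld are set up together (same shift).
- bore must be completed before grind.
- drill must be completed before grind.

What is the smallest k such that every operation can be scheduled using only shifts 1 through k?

The precedence chain requires at least 2 distinct shifts.
With at most 3 per shift and 5 operations, at least 2 shifts are needed.
2 works (last occupied shift: shift 2): for example drill in shift 1; bore in shift 1; weld in shift 1; grind in shift 2; route in shift 2.

2 shifts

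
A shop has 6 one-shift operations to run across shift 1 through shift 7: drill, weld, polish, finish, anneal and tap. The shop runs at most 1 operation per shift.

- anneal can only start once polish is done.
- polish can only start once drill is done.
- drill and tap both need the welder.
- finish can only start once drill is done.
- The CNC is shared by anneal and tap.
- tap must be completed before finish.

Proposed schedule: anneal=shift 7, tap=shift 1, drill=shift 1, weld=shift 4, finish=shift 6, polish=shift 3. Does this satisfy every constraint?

finish can only start once drill is done — holds.
drill and tap both need the welder — violated.
anneal can only start once polish is done — holds.
polish can only start once drill is done — holds.
The shop runs at most 1 operation per shift — violated.
tap must be completed before finish — holds.
The CNC is shared by anneal and tap — holds.

No. drill and tap both need the welder is not satisfied.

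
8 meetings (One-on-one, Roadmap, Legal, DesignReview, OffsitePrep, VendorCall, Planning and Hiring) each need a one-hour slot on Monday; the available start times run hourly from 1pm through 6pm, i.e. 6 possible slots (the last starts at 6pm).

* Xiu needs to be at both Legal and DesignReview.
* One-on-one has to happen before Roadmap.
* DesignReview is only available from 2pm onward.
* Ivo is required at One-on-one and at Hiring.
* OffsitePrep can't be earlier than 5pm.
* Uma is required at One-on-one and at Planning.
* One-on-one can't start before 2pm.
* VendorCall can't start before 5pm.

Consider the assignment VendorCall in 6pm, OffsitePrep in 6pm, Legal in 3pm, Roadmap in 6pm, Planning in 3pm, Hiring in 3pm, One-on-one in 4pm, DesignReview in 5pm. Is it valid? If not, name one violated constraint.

Valid

One-on-one can't start before 2pm — holds.
Xiu needs to be at both Legal and DesignReview — holds.
Uma is required at One-on-one and at Planning — holds.
VendorCall can't start before 5pm — holds.
Ivo is required at One-on-one and at Hiring — holds.
DesignReview is only available from 2pm onward — holds.
OffsitePrep can't be earlier than 5pm — holds.
One-on-one has to happen before Roadmap — holds.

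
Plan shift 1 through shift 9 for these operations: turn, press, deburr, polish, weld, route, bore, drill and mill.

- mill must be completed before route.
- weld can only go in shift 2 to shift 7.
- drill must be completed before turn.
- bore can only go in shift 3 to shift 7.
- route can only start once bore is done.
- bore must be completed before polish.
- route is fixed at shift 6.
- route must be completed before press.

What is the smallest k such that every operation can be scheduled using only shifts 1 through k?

The precedence chain requires at least 3 distinct shifts.
Propagating the time windows through the other constraints, press can't land before shift 7, so the schedule must run through at least shift 7.
7 works (last occupied shift: shift 7): for example weld in shift 2, route in shift 6, press in shift 7, deburr in shift 1, mill in shift 1, drill in shift 1, bore in shift 3, polish in shift 4, turn in shift 2.

7 shifts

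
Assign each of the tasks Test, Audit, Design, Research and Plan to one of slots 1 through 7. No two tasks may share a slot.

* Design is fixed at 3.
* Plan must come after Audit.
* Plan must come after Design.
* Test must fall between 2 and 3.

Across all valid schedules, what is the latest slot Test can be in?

2

Test is available from 2; Test's own window allows nothing later than 3.
Test at 2 is achievable: Research=5; Test=2; Audit=1; Design=3; Plan=4.
Nothing later works — the capacity limit rule out every slot after 2.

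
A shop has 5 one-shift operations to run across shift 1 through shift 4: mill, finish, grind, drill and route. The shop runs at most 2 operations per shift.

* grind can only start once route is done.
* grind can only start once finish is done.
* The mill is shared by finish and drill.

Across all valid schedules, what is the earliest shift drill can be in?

drill at shift 1 is achievable: finish=shift 2, grind=shift 3, mill=shift 2, route=shift 1, drill=shift 1.

shift 1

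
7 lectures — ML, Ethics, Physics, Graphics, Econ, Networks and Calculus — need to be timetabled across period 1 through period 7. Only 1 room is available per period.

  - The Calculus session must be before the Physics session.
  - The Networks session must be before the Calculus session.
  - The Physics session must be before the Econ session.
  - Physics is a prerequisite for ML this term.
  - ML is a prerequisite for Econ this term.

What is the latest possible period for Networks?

Downstream work caps Networks at period 3.
Networks at period 3 is achievable: Ethics in period 1, Econ in period 7, Calculus in period 4, Physics in period 5, ML in period 6, Networks in period 3, Graphics in period 2.

period 3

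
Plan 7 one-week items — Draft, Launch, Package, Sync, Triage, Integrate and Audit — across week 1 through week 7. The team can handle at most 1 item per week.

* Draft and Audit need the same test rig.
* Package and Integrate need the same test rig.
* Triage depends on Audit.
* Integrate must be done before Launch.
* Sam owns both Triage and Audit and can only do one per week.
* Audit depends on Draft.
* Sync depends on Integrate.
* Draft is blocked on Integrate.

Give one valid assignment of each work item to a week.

Triage -> week 6, Launch -> week 4, Integrate -> week 1, Draft -> week 2, Package -> week 7, Sync -> week 5, Audit -> week 3

Checking: Integrate(week 1) before Draft(week 2); Draft(week 2) before Audit(week 3); Audit(week 3) before Triage(week 6); Integrate(week 1) before Sync(week 5); Integrate(week 1) before Launch(week 4); Draft(week 2) != Audit(week 3); Triage(week 6) != Audit(week 3); Package(week 7) != Integrate(week 1); max 1 per week (cap 1).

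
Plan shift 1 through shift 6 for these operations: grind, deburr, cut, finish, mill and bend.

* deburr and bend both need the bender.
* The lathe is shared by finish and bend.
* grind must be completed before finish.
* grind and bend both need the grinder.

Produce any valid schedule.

cut=shift 1, finish=shift 2, grind=shift 1, mill=shift 1, deburr=shift 1, bend=shift 3

Checking: grind(shift 1) before finish(shift 2); finish(shift 2) != bend(shift 3); deburr(shift 1) != bend(shift 3); grind(shift 1) != bend(shift 3).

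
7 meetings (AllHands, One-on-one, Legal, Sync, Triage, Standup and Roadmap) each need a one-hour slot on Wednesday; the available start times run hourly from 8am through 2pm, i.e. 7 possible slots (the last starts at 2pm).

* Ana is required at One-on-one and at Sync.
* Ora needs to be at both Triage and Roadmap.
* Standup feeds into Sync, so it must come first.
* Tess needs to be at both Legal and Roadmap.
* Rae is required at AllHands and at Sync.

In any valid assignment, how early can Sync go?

Precedence pushes Sync to at least 9am.
Sync at 9am is achievable: Roadmap in 9am, Standup in 8am, Legal in 8am, Sync in 9am, Triage in 8am, AllHands in 8am, One-on-one in 8am.

9am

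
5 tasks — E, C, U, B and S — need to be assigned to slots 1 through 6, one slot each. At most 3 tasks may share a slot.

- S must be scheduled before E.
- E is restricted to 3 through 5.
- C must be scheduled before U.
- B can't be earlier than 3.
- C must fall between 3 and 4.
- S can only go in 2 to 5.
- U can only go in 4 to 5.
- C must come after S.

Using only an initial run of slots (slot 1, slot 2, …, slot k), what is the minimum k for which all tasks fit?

The precedence chain requires at least 3 distinct slots.
With at most 3 per slot and 5 tasks, at least 2 slots are needed.
U can't be placed before 4, so the schedule must run through at least slot 4.
4 works (last occupied slot: 4): for example U -> 4; B -> 3; C -> 3; E -> 3; S -> 2.

4 slots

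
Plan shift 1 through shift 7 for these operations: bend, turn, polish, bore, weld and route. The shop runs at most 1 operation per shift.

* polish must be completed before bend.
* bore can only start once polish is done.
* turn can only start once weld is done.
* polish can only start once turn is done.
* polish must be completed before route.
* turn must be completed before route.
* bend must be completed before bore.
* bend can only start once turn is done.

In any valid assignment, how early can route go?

Precedence pushes route to at least shift 4.
route at shift 4 is achievable: bend=shift 5, polish=shift 3, turn=shift 2, weld=shift 1, bore=shift 6, route=shift 4.

shift 4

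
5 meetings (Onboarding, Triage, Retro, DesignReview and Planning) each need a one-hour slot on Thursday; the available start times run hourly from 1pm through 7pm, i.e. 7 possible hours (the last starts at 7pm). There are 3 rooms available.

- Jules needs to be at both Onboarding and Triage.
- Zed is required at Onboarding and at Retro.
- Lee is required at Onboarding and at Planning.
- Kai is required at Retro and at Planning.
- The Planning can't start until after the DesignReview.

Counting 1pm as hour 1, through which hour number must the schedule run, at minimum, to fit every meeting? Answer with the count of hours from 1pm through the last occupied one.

3 hours

The precedence chain requires at least 2 distinct hours.
With at most 3 per hour and 5 meetings, at least 2 hours are needed.
Could 2 hours be enough, i.e. nothing placed later than 2pm? No: Planning must come after DesignReview (at 1pm or later) → {2pm}; Onboarding can't share with Planning (2pm) → {1pm}; Retro can't share with Onboarding (1pm) → {2pm}; Planning can't share with Retro (2pm) → nothing is left.
So 2 hours is not enough.
3 works (last occupied hour: 3pm): for example DesignReview=1pm, Retro=3pm, Planning=2pm, Triage=2pm, Onboarding=1pm.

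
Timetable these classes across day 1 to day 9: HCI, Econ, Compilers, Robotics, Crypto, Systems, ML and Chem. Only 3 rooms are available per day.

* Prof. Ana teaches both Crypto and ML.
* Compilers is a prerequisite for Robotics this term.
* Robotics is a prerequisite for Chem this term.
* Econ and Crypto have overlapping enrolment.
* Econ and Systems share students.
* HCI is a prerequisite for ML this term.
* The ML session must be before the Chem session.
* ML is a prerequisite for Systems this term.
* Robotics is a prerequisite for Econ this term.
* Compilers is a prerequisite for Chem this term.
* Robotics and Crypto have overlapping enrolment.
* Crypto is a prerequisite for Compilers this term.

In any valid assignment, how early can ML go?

Precedence pushes ML to at least day 2; downstream work caps ML at day 8.
ML at day 2 is achievable: Robotics in day 3, Compilers in day 2, ML in day 2, Econ in day 4, HCI in day 1, Chem in day 4, Systems in day 3, Crypto in day 1.

day 2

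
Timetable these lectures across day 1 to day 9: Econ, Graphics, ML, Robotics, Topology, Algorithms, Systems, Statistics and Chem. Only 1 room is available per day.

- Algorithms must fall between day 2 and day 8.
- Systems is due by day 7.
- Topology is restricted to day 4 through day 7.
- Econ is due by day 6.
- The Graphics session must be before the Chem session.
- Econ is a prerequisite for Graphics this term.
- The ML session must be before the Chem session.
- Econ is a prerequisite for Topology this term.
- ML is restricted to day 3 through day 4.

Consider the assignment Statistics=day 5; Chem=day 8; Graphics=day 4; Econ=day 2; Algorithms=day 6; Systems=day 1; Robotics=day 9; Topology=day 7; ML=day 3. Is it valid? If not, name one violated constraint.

Yes, all constraints hold

ML is restricted to day 3 through day 4 — holds.
Algorithms must fall between day 2 and day 8 — holds.
The ML session must be before the Chem session — holds.
Only 1 room is available per day — holds.
Topology is restricted to day 4 through day 7 — holds.
Econ is a prerequisite for Graphics this term — holds.
Econ is a prerequisite for Topology this term — holds.
Econ is due by day 6 — holds.
Systems is due by day 7 — holds.
The Graphics session must be before the Chem session — holds.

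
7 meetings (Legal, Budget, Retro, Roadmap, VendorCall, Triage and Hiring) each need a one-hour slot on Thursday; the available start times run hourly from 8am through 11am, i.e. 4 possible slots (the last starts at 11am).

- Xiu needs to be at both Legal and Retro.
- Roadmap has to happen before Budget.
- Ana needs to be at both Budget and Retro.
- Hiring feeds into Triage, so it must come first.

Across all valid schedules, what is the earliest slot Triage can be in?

9am

Precedence pushes Triage to at least 9am.
Triage at 9am is achievable: Roadmap -> 8am, Retro -> 10am, VendorCall -> 8am, Hiring -> 8am, Budget -> 9am, Triage -> 9am, Legal -> 8am.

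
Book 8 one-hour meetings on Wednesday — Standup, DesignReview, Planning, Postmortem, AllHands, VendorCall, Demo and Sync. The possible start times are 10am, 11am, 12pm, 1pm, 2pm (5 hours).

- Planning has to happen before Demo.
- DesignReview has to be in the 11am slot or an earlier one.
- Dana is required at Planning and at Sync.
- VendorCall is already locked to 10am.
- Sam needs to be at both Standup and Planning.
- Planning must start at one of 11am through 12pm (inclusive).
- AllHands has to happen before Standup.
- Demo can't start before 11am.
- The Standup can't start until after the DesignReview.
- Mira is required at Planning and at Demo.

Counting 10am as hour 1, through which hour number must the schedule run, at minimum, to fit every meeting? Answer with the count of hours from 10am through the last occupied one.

3

The precedence chain requires at least 2 distinct hours.
Propagating the time windows through the other constraints, Demo can't land before 12pm — that is hour 3 counting from 10am — so the schedule must run through at least 3 hours.
3 works (last occupied hour: 12pm): for example Demo -> 12pm; AllHands -> 10am; Standup -> 12pm; Postmortem -> 10am; Sync -> 10am; VendorCall -> 10am; Planning -> 11am; DesignReview -> 10am.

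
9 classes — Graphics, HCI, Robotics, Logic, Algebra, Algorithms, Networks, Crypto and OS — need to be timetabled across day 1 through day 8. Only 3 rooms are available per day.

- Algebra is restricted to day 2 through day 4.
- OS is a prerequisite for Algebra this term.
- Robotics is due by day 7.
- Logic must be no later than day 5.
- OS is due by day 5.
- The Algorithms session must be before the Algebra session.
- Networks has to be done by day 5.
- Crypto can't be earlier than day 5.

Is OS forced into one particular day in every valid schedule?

No

OS can be day 1 (e.g. Algebra -> day 2, Networks -> day 2, Logic -> day 1, Algorithms -> day 1, Robotics -> day 2, OS -> day 1, HCI -> day 3, Crypto -> day 5, Graphics -> day 3) or day 2 (e.g. Crypto -> day 5, HCI -> day 3, Graphics -> day 2, Logic -> day 1, Robotics -> day 1, OS -> day 2, Networks -> day 1, Algorithms -> day 2, Algebra -> day 3).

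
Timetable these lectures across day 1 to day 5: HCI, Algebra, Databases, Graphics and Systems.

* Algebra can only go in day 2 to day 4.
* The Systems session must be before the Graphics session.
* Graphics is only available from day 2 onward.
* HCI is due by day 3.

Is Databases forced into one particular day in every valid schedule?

No

Databases can be day 1 (e.g. Graphics=day 2; HCI=day 1; Algebra=day 2; Systems=day 1; Databases=day 1) or day 2 (e.g. Graphics=day 2, Algebra=day 2, HCI=day 1, Databases=day 2, Systems=day 1).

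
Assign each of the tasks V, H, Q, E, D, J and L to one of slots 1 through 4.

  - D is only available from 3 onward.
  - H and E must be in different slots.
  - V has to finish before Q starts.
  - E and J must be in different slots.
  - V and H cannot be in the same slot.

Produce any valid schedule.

H=2, Q=2, V=1, D=3, L=1, E=1, J=2

Checking: V(1) before Q(2); E(1) != J(2); V(1) != H(2); H(2) != E(1); D=3 in [3,4].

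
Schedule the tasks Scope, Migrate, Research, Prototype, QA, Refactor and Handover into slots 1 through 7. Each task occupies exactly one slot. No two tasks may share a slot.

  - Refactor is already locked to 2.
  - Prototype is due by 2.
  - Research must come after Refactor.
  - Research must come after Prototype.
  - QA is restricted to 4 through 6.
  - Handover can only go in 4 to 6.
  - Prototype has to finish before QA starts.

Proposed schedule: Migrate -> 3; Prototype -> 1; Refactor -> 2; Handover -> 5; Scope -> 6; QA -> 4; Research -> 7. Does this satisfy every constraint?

Handover can only go in 4 to 6 — holds.
Research must come after Prototype — holds.
Prototype has to finish before QA starts — holds.
Prototype is due by 2 — holds.
No two tasks may share a slot — holds.
Research must come after Refactor — holds.
Refactor is already locked to 2 — holds.
QA is restricted to 4 through 6 — holds.

Valid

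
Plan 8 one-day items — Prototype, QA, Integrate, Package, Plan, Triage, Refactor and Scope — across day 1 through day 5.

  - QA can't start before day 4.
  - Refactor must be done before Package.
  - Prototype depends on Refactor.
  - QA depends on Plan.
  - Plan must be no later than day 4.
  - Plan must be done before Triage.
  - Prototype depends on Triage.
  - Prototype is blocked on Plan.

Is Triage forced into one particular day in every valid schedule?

Triage can be day 2 (e.g. QA=day 4; Plan=day 1; Integrate=day 1; Package=day 2; Triage=day 2; Prototype=day 3; Refactor=day 1; Scope=day 1) or day 3 (e.g. Prototype in day 4; Plan in day 1; Integrate in day 1; Refactor in day 1; Triage in day 3; Package in day 2; Scope in day 1; QA in day 4).

No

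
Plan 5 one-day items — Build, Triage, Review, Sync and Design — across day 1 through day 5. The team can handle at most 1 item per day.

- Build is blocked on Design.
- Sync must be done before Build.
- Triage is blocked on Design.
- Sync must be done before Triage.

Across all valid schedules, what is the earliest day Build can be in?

day 3

Precedence pushes Build to at least day 2.
Build at day 3 is achievable: Build -> day 3; Sync -> day 1; Design -> day 2; Review -> day 5; Triage -> day 4.
Nothing earlier works — the capacity limit rule out every day before day 3.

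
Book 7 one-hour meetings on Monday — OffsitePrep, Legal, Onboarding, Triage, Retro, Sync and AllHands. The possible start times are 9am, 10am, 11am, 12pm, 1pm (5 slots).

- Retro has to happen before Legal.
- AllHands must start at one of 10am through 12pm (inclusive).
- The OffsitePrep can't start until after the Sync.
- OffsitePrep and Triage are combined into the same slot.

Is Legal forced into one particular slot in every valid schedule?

Legal can be 10am (e.g. OffsitePrep in 10am, Triage in 10am, Legal in 10am, Onboarding in 9am, AllHands in 10am, Sync in 9am, Retro in 9am) or 11am (e.g. Triage in 10am, OffsitePrep in 10am, Sync in 9am, AllHands in 10am, Retro in 9am, Onboarding in 9am, Legal in 11am).

No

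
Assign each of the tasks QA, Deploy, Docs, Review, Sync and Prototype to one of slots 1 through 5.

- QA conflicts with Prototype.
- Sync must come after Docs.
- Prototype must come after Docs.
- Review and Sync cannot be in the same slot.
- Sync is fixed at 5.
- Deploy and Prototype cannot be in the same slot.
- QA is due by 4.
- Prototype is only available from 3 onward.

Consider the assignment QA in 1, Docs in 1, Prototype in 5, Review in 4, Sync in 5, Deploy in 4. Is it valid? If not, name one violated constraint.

Valid

Deploy and Prototype cannot be in the same slot — holds.
Prototype must come after Docs — holds.
QA is due by 4 — holds.
Review and Sync cannot be in the same slot — holds.
Sync must come after Docs — holds.
Prototype is only available from 3 onward — holds.
Sync is fixed at 5 — holds.
QA conflicts with Prototype — holds.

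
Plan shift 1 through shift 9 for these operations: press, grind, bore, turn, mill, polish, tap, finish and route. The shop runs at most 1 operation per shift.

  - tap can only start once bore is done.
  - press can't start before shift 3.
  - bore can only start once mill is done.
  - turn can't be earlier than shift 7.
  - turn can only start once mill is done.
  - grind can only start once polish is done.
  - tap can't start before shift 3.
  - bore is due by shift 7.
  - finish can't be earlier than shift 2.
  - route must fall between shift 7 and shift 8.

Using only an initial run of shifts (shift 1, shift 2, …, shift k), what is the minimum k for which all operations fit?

The precedence chain requires at least 3 distinct shifts.
With at most 1 per shift and 9 operations, at least 9 shifts are needed.
turn can't be placed before shift 7, so the schedule must run through at least shift 7.
9 works (last occupied shift: shift 9): for example press -> shift 4, grind -> shift 9, turn -> shift 8, bore -> shift 2, polish -> shift 6, mill -> shift 1, tap -> shift 3, finish -> shift 5, route -> shift 7.

9 shifts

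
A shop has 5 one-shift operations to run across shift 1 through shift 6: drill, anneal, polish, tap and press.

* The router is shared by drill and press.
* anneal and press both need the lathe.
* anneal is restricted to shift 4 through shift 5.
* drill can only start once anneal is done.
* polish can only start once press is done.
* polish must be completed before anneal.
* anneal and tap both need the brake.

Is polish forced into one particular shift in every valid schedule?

polish can be shift 2 (e.g. tap=shift 1, polish=shift 2, anneal=shift 4, press=shift 1, drill=shift 5) or shift 3 (e.g. polish in shift 3, tap in shift 1, anneal in shift 4, press in shift 1, drill in shift 5).

No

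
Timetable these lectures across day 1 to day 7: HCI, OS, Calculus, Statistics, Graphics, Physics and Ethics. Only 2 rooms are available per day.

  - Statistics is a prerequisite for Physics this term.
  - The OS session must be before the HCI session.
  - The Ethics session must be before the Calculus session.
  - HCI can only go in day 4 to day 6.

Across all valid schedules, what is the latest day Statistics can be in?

day 6

Downstream work caps Statistics at day 6.
Statistics at day 6 is achievable: Calculus=day 2, OS=day 1, HCI=day 4, Physics=day 7, Statistics=day 6, Ethics=day 1, Graphics=day 2.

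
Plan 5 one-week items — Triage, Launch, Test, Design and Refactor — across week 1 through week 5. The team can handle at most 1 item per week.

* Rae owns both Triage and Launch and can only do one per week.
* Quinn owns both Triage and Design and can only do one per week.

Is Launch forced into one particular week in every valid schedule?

Launch can be week 1 (e.g. Launch=week 1, Test=week 3, Refactor=week 5, Design=week 4, Triage=week 2) or week 2 (e.g. Launch=week 2, Test=week 3, Triage=week 1, Design=week 4, Refactor=week 5).

No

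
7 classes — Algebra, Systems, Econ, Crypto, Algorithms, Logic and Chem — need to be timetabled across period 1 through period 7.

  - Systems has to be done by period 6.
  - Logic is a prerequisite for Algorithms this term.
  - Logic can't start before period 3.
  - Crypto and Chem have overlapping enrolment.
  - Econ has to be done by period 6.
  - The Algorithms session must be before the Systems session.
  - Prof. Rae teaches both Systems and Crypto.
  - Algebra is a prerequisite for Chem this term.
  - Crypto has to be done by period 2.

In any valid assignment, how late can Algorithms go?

period 5

Precedence pushes Algorithms to at least period 4; downstream work caps Algorithms at period 5.
Algorithms at period 5 is achievable: Systems -> period 6, Algebra -> period 1, Crypto -> period 1, Econ -> period 1, Logic -> period 3, Chem -> period 2, Algorithms -> period 5.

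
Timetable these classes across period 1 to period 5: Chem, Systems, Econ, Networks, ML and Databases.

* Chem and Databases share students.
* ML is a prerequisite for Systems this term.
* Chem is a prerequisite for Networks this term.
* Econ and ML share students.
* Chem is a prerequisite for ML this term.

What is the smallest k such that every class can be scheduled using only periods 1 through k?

The precedence chain requires at least 3 distinct periods.
3 works (last occupied period: period 3): for example Chem -> period 1; Databases -> period 2; Econ -> period 1; Systems -> period 3; ML -> period 2; Networks -> period 2.

3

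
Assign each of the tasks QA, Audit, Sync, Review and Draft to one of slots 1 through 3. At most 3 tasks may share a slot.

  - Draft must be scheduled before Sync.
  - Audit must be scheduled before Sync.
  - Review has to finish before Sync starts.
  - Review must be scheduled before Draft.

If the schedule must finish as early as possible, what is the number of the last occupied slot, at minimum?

3

The precedence chain requires at least 3 distinct slots.
With at most 3 per slot and 5 tasks, at least 2 slots are needed.
3 works (last occupied slot: 3): for example Sync=3; Audit=1; Review=1; Draft=2; QA=1.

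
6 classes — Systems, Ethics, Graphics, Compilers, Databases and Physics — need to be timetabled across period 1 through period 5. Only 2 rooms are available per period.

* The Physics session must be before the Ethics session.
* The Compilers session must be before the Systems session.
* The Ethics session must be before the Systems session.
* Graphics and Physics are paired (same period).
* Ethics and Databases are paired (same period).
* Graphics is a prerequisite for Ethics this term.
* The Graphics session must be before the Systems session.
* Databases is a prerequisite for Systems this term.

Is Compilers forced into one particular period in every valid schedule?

Compilers can be period 1 (e.g. Physics in period 2; Graphics in period 2; Systems in period 4; Ethics in period 3; Databases in period 3; Compilers in period 1) or period 2 (e.g. Ethics in period 3; Physics in period 1; Systems in period 4; Compilers in period 2; Databases in period 3; Graphics in period 1).

No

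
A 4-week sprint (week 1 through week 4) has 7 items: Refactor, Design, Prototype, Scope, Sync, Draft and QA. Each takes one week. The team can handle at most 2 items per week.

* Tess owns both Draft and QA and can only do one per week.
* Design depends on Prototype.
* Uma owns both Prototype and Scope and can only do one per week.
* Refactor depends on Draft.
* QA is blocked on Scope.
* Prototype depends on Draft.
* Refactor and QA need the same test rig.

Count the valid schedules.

Splitting on Refactor: it can be week 2 (18), week 3 (17), week 4 (15). Listing each branch's schedules as (Design, Prototype, Scope, Sync, Draft, QA) by week number:
Refactor=week 2: (3,2,1,3,1,4) (3,2,1,4,1,3) (3,2,1,4,1,4) (3,2,3,1,1,4) (3,2,3,4,1,4) (4,2,1,3,1,3) (4,2,1,3,1,4) (4,2,1,4,1,3) (4,2,3,1,1,4) (4,2,3,3,1,4) (4,3,1,2,1,3) (4,3,1,2,1,4) (4,3,1,3,1,4) (4,3,1,4,1,3) (4,3,2,1,1,3) (4,3,2,1,1,4) (4,3,2,3,1,4) (4,3,2,4,1,3) — 18.
Refactor=week 3: (3,2,1,2,1,4) (3,2,1,4,1,2) (3,2,1,4,1,4) (4,2,1,2,1,4) (4,2,1,3,1,2) (4,2,1,3,1,4) (4,2,1,4,1,2) (4,2,3,1,1,4) (4,2,3,2,1,4) (4,3,1,1,2,4) (4,3,1,2,1,2) (4,3,1,2,1,4) (4,3,1,2,2,4) (4,3,1,4,1,2) (4,3,2,1,1,4) (4,3,2,1,2,4) (4,3,2,2,1,4) — 17.
Refactor=week 4: (3,2,1,2,1,3) (3,2,1,3,1,2) (3,2,1,4,1,2) (3,2,1,4,1,3) (4,2,1,2,1,3) (4,2,1,3,1,2) (4,2,1,3,1,3) (4,3,1,1,2,3) (4,3,1,2,1,2) (4,3,1,2,1,3) (4,3,1,2,2,3) (4,3,1,3,1,2) (4,3,2,1,1,3) (4,3,2,1,2,3) (4,3,2,2,1,3) — 15.
Summing: 18 + 17 + 15 = 50.

50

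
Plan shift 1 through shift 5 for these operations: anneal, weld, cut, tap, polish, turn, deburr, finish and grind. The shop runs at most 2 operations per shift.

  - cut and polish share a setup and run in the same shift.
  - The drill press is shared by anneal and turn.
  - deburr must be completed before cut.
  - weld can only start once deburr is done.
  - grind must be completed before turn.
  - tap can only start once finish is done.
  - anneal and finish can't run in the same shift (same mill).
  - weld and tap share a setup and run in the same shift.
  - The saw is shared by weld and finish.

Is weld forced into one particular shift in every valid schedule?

No

weld can be shift 2 (e.g. deburr -> shift 1; cut -> shift 3; turn -> shift 5; weld -> shift 2; polish -> shift 3; anneal -> shift 4; grind -> shift 4; tap -> shift 2; finish -> shift 1) or shift 3 (e.g. cut=shift 2, polish=shift 2, deburr=shift 1, finish=shift 1, anneal=shift 4, turn=shift 5, tap=shift 3, grind=shift 4, weld=shift 3).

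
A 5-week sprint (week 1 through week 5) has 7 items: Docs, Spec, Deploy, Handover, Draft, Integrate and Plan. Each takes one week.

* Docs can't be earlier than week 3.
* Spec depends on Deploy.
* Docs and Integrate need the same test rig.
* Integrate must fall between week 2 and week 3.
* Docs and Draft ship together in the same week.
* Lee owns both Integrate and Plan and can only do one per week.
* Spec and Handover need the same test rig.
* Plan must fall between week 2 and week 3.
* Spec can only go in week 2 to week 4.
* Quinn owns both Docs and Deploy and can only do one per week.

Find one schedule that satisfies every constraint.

Plan -> week 3, Docs -> week 3, Draft -> week 3, Deploy -> week 1, Spec -> week 2, Handover -> week 1, Integrate -> week 2

Checking: Deploy(week 1) before Spec(week 2); Docs(week 3) != Integrate(week 2); Docs(week 3) != Deploy(week 1); Spec(week 2) != Handover(week 1); Integrate(week 2) != Plan(week 3); Docs = Draft = week 3; Integrate=week 2 in [week 2,week 3]; Spec=week 2 in [week 2,week 4]; Plan=week 3 in [week 2,week 3]; Docs=week 3 in [week 3,week 5].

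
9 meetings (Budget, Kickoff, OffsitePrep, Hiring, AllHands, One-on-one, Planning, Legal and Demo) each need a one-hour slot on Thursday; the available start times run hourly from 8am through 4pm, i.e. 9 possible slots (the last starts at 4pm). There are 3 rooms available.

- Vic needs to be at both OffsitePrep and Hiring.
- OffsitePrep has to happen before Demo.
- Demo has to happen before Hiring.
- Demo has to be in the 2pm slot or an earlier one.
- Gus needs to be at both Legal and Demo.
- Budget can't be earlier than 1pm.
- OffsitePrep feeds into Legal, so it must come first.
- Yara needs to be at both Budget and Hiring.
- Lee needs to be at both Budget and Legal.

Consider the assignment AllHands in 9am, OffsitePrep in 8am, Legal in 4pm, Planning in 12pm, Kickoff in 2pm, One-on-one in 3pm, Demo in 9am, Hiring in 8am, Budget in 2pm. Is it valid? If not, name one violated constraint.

No — it violates: Vic needs to be at both OffsitePrep and Hiring

Vic needs to be at both OffsitePrep and Hiring — violated.
Gus needs to be at both Legal and Demo — holds.
Budget can't be earlier than 1pm — holds.
Demo has to happen before Hiring — violated.
There are 3 rooms available — holds.
Demo has to be in the 2pm slot or an earlier one — holds.
OffsitePrep feeds into Legal, so it must come first — holds.
Yara needs to be at both Budget and Hiring — holds.
Lee needs to be at both Budget and Legal — holds.
OffsitePrep has to happen before Demo — holds.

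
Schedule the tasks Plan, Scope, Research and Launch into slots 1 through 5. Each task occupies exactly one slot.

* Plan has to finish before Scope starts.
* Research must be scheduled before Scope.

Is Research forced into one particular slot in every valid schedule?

Research can be 1 (e.g. Research in 1; Plan in 1; Scope in 2; Launch in 1) or 2 (e.g. Scope in 3; Research in 2; Plan in 1; Launch in 1).

No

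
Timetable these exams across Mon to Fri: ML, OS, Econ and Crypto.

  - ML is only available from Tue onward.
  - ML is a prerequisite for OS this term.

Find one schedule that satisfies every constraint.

Crypto=Mon; OS=Wed; ML=Tue; Econ=Mon

Checking: ML(Tue) before OS(Wed); ML=Tue in [Tue,Fri].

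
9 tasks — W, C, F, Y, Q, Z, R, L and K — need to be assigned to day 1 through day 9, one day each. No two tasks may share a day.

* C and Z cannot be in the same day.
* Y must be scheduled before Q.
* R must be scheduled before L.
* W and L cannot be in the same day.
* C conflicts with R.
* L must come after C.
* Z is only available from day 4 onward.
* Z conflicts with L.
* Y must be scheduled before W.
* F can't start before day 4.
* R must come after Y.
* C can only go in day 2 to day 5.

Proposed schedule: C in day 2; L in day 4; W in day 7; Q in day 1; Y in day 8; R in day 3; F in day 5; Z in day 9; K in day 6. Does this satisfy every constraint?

C can only go in day 2 to day 5 — holds.
No two tasks may share a day — holds.
R must be scheduled before L — holds.
Z is only available from day 4 onward — holds.
Z conflicts with L — holds.
Y must be scheduled before W — violated.
F can't start before day 4 — holds.
W and L cannot be in the same day — holds.
Y must be scheduled before Q — violated.
R must come after Y — violated.
L must come after C — holds.
C and Z cannot be in the same day — holds.
C conflicts with R — holds.

No. Y must be scheduled before Q is not satisfied.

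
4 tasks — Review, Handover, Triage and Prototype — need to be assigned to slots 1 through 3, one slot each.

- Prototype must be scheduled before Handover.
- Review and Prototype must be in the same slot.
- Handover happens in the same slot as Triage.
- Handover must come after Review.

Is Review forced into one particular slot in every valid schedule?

No

Review can be 1 (e.g. Prototype in 1; Triage in 2; Review in 1; Handover in 2) or 2 (e.g. Triage=3; Review=2; Handover=3; Prototype=2).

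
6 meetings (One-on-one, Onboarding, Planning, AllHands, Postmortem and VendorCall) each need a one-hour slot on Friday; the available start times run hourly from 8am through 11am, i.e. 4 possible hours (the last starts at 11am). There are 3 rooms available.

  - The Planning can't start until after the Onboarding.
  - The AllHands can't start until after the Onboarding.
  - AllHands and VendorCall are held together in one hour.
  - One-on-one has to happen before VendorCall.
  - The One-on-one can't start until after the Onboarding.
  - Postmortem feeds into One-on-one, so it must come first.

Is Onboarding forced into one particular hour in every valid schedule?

Onboarding can be 8am (e.g. Postmortem in 8am; One-on-one in 9am; Onboarding in 8am; VendorCall in 10am; AllHands in 10am; Planning in 9am) or 9am (e.g. Postmortem in 8am; VendorCall in 11am; Planning in 10am; Onboarding in 9am; AllHands in 11am; One-on-one in 10am).

No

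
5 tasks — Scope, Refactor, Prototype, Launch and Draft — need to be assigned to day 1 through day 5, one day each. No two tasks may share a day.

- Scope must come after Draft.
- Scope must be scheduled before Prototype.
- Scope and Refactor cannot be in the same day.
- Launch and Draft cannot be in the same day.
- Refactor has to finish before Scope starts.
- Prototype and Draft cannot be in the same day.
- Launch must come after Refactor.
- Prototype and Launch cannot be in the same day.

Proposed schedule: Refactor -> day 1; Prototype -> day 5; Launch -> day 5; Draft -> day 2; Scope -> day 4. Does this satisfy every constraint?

Scope and Refactor cannot be in the same day — holds.
Scope must be scheduled before Prototype — holds.
Prototype and Draft cannot be in the same day — holds.
No two tasks may share a day — violated.
Prototype and Launch cannot be in the same day — violated.
Launch must come after Refactor — holds.
Scope must come after Draft — holds.
Launch and Draft cannot be in the same day — holds.
Refactor has to finish before Scope starts — holds.

Invalid. Prototype and Launch cannot be in the same day.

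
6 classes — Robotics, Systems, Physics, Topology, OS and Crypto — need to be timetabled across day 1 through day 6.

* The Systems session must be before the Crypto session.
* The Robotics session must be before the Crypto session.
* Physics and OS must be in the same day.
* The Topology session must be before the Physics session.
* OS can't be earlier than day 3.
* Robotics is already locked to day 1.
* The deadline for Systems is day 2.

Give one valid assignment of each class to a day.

Robotics=day 1; Systems=day 1; OS=day 3; Topology=day 1; Physics=day 3; Crypto=day 2

Checking: Systems(day 1) before Crypto(day 2); Robotics(day 1) before Crypto(day 2); Topology(day 1) before Physics(day 3); Physics = OS = day 3; OS=day 3 in [day 3,day 6]; Robotics=day 1 in [day 1,day 1]; Systems=day 1 in [day 1,day 2].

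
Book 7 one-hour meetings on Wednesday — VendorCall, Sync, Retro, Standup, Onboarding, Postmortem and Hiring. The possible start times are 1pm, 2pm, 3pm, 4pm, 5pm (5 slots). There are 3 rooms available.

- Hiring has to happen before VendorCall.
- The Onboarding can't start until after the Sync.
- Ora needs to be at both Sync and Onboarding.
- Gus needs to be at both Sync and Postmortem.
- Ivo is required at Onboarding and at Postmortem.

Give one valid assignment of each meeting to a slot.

Retro -> 1pm, Sync -> 1pm, Onboarding -> 2pm, Postmortem -> 3pm, VendorCall -> 2pm, Hiring -> 1pm, Standup -> 2pm

Checking: Hiring(1pm) before VendorCall(2pm); Sync(1pm) before Onboarding(2pm); Onboarding(2pm) != Postmortem(3pm); Sync(1pm) != Onboarding(2pm); Sync(1pm) != Postmortem(3pm); max 3 per slot (cap 3).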